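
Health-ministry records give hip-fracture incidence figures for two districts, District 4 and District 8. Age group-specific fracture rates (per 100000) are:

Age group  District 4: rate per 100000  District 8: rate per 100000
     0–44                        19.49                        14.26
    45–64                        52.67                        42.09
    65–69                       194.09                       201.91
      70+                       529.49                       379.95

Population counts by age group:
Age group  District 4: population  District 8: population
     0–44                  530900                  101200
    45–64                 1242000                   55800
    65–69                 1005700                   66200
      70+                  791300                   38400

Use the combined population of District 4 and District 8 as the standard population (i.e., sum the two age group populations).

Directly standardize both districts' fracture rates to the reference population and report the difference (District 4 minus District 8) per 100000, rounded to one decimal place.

34.6

Combined standard total = 3831500; weights = 0.1650, 0.3387, 0.2798, 0.2165.
District 4: 0.1650×19.49 + 0.3387×52.67 + 0.2798×194.09 + 0.2165×529.49 = 190.0137 per 100000.
District 8: 0.1650×14.26 + 0.3387×42.09 + 0.2798×201.91 + 0.2165×379.95 = 155.3726 per 100000.
Difference = 190.0137 − 155.3726 = 34.6412.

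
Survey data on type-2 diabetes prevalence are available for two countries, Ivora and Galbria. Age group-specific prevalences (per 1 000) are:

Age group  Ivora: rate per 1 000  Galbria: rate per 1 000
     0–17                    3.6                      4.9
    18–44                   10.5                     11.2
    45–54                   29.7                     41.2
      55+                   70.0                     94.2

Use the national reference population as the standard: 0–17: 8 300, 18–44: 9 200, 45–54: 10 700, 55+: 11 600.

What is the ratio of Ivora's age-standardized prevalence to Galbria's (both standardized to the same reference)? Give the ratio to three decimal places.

0.749

Standard total = 39 800; weights = 0.2085, 0.2312, 0.2688, 0.2915.
Ivora: 0.2085×3.6 + 0.2312×10.5 + 0.2688×29.7 + 0.2915×70.0 = 31.5646 per 1 000.
Galbria: 0.2085×4.9 + 0.2312×11.2 + 0.2688×41.2 + 0.2915×94.2 = 42.1425 per 1 000.
Ratio = 31.5646 ÷ 42.1425 = 0.74900.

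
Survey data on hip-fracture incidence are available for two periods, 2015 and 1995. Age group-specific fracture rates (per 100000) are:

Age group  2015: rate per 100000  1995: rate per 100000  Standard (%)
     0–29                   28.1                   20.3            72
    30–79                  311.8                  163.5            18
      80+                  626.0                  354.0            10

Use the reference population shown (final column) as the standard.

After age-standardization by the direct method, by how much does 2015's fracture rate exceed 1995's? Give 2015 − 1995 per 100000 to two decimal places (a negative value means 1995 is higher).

Standard weights: 0.72, 0.18, 0.10.
2015: 0.7200×28.1 + 0.1800×311.8 + 0.1000×626.0 = 138.9560 per 100000.
1995: 0.7200×20.3 + 0.1800×163.5 + 0.1000×354.0 = 79.4460 per 100000.
Difference = 138.9560 − 79.4460 = 59.5100.

59.51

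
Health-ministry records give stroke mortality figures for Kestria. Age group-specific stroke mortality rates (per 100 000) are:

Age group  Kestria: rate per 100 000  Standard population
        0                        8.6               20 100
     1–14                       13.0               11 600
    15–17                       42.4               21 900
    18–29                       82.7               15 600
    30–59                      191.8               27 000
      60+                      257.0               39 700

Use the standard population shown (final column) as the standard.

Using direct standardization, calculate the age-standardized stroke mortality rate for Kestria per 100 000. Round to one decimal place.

Standard total = 135 900; weights = 0.1479, 0.0854, 0.1611, 0.1148, 0.1987, 0.2921.
Standardized rate: 0.1479×8.6 + 0.0854×13.0 + 0.1611×42.4 + 0.1148×82.7 + 0.1987×191.8 + 0.2921×257.0 = 131.8899 per 100 000.

131.9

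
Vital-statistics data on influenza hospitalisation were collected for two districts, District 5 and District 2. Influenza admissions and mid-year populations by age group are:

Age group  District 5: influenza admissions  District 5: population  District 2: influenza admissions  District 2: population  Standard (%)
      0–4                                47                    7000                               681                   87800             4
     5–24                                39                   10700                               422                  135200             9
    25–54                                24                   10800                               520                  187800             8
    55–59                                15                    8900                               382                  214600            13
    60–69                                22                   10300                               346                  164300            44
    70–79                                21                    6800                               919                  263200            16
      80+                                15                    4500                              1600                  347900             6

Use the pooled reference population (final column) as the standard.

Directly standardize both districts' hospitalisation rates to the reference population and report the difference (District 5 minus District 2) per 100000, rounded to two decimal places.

-17.79

Age-specific rates per 100000 for District 5: 671.43, 364.49, 222.22, 168.54, 213.59, 308.82, 333.33.
For District 2: 775.63, 312.13, 276.89, 178.01, 210.59, 349.16, 459.90.
Standard weights: 0.04, 0.09, 0.08, 0.13, 0.44, 0.16, 0.06.
District 5: 0.0400×671.43 + 0.0900×364.49 + 0.0800×222.22 + 0.1300×168.54 + 0.4400×213.59 + 0.1600×308.82 + 0.0600×333.33 = 262.7411 per 100000.
District 2: 0.0400×775.63 + 0.0900×312.13 + 0.0800×276.89 + 0.1300×178.01 + 0.4400×210.59 + 0.1600×349.16 + 0.0600×459.90 = 280.5289 per 100000.
Difference = 262.7411 − 280.5289 = -17.7878.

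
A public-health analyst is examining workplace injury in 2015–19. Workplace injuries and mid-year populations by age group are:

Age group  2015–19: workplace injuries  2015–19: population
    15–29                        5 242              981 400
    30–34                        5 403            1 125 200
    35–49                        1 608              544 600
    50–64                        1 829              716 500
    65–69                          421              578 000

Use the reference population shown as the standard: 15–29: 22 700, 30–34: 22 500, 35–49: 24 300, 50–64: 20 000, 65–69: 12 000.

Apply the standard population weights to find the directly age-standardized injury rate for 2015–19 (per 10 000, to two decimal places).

Age-specific rates per 10 000 for 2015–19: 53.41, 48.02, 29.53, 25.53, 7.28.
Standard total = 101 500; weights = 0.2236, 0.2217, 0.2394, 0.1970, 0.1182.
Standardized rate: 0.2236×53.41 + 0.2217×48.02 + 0.2394×29.53 + 0.1970×25.53 + 0.1182×7.28 = 35.5500 per 10 000.

35.55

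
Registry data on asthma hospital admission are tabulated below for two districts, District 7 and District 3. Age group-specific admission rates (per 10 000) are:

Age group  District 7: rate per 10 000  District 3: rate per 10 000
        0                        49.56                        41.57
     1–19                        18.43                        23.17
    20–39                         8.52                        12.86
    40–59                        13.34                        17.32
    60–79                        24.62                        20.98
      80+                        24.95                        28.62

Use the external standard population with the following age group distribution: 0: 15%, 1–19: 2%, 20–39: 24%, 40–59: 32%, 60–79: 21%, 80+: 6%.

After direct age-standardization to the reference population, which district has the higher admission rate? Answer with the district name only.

District 3

Standard weights: 0.15, 0.02, 0.24, 0.32, 0.21, 0.06.
District 7: 0.1500×49.56 + 0.0200×18.43 + 0.2400×8.52 + 0.3200×13.34 + 0.2100×24.62 + 0.0600×24.95 = 20.7834 per 10 000.
District 3: 0.1500×41.57 + 0.0200×23.17 + 0.2400×12.86 + 0.3200×17.32 + 0.2100×20.98 + 0.0600×28.62 = 21.4507 per 10 000.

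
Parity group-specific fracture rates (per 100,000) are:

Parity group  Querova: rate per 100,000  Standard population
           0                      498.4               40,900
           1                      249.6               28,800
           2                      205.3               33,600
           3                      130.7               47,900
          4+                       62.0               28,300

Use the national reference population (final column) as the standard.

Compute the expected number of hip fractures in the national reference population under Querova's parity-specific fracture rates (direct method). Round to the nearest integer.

Expected hip fractures = Σ (standard pop × parity-specific rate ÷ 100,000)
= 40,900×498.4/100,000 + 28,800×249.6/100,000 + 33,600×205.3/100,000 + 47,900×130.7/100,000 + 28,300×62.0/100,000
= 203.85 + 71.88 + 68.98 + 62.61 + 17.55 = 424.86.

425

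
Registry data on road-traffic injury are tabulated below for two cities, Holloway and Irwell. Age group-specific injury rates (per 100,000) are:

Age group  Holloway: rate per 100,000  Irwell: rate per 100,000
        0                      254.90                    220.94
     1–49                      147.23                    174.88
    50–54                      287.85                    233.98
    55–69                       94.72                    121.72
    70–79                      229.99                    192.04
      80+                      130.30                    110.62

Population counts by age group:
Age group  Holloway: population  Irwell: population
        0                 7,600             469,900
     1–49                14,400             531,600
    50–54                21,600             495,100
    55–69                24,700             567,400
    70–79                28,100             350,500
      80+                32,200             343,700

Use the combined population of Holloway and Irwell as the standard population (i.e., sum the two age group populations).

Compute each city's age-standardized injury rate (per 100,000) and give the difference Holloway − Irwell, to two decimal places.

Combined standard total = 2,886,800; weights = 0.1654, 0.1891, 0.1790, 0.2051, 0.1311, 0.1302.
Holloway: 0.1654×254.90 + 0.1891×147.23 + 0.1790×287.85 + 0.2051×94.72 + 0.1311×229.99 + 0.1302×130.30 = 188.0879 per 100,000.
Irwell: 0.1654×220.94 + 0.1891×174.88 + 0.1790×233.98 + 0.2051×121.72 + 0.1311×192.04 + 0.1302×110.62 = 176.0564 per 100,000.
Difference = 188.0879 − 176.0564 = 12.0315.

12.03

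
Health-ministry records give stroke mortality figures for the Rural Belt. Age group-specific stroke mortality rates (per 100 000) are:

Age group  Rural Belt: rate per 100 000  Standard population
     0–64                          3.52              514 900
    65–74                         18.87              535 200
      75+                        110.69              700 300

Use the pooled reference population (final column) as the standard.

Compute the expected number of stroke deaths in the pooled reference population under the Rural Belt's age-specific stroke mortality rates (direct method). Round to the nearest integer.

Expected stroke deaths = Σ (standard pop × age-specific rate ÷ 100 000)
= 514 900×3.52/100 000 + 535 200×18.87/100 000 + 700 300×110.69/100 000
= 18.12 + 100.99 + 775.16 = 894.28.

894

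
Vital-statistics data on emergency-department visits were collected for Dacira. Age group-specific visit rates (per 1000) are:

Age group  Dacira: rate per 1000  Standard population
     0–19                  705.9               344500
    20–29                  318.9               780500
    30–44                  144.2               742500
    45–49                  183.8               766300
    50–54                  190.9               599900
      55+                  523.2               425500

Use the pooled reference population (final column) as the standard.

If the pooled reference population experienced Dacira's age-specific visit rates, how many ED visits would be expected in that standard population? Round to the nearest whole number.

Expected ED visits = Σ (standard pop × age-specific rate ÷ 1000)
= 344500×705.9/1000 + 780500×318.9/1000 + 742500×144.2/1000 + 766300×183.8/1000 + 599900×190.9/1000 + 425500×523.2/1000
= 243182.55 + 248901.45 + 107068.50 + 140845.94 + 114520.91 + 222621.60 = 1077140.95.

1077141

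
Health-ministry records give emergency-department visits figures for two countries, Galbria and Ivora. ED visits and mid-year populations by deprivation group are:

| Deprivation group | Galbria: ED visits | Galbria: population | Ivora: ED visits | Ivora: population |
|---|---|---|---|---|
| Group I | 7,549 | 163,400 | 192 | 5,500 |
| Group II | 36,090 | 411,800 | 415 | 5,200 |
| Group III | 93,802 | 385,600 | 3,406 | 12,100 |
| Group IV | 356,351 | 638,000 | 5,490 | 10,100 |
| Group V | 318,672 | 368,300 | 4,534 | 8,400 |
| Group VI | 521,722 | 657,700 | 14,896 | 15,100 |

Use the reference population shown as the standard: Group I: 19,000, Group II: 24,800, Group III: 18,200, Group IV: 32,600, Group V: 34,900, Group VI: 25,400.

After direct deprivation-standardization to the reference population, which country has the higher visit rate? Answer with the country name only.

Galbria

Deprivation-specific rates per 1,000 for Galbria: 46.200, 87.640, 243.262, 558.544, 865.251, 793.252.
For Ivora: 34.909, 79.808, 281.488, 543.564, 539.762, 986.490.
Standard total = 154,900; weights = 0.1227, 0.1601, 0.1175, 0.2105, 0.2253, 0.1640.
Galbria: 0.1227×46.200 + 0.1601×87.640 + 0.1175×243.262 + 0.2105×558.544 + 0.2253×865.251 + 0.1640×793.252 = 490.8524 per 1,000.
Ivora: 0.1227×34.909 + 0.1601×79.808 + 0.1175×281.488 + 0.2105×543.564 + 0.2253×539.762 + 0.1640×986.490 = 447.9039 per 1,000.
The crude rates (508.30 vs 513.00) would put Ivora higher, but that reflects its deprivation composition; once standardized to a common deprivation structure, Galbria has the higher underlying rate.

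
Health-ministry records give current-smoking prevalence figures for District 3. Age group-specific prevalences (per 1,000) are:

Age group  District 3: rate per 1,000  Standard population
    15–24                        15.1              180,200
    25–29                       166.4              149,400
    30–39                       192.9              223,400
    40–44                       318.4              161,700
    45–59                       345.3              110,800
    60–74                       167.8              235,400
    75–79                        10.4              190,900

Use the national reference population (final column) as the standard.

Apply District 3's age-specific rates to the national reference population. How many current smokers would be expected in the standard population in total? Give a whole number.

201905

Expected current smokers = Σ (standard pop × age-specific rate ÷ 1,000)
= 180,200×15.1/1,000 + 149,400×166.4/1,000 + 223,400×192.9/1,000 + 161,700×318.4/1,000 + 110,800×345.3/1,000 + 235,400×167.8/1,000 + 190,900×10.4/1,000
= 2721.02 + 24860.16 + 43093.86 + 51485.28 + 38259.24 + 39500.12 + 1985.36 = 201905.04.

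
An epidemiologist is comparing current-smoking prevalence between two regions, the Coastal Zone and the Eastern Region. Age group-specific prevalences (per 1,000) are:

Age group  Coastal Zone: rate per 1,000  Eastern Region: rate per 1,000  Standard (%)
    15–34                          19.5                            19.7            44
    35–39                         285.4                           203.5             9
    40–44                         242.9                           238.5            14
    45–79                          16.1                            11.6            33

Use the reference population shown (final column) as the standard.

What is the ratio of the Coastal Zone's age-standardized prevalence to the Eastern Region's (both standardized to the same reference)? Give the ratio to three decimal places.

1.146

Standard weights: 0.44, 0.09, 0.14, 0.33.
The Coastal Zone: 0.4400×19.5 + 0.0900×285.4 + 0.1400×242.9 + 0.3300×16.1 = 73.5850 per 1,000.
The Eastern Region: 0.4400×19.7 + 0.0900×203.5 + 0.1400×238.5 + 0.3300×11.6 = 64.2010 per 1,000.
Ratio = 73.5850 ÷ 64.2010 = 1.14617.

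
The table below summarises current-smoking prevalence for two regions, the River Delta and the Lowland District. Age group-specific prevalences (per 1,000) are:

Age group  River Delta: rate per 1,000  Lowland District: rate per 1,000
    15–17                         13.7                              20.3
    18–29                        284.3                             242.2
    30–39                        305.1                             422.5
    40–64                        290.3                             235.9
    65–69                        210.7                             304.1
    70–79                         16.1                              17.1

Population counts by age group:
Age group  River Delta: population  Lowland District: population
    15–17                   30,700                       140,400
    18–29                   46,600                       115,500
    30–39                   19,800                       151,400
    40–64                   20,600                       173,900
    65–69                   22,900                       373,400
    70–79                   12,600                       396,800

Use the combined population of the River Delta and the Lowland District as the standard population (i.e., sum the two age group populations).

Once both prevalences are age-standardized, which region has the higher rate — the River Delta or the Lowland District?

Lowland District

Combined standard total = 1,504,600; weights = 0.1137, 0.1077, 0.1138, 0.1293, 0.2634, 0.2721.
The River Delta: 0.1137×13.7 + 0.1077×284.3 + 0.1138×305.1 + 0.1293×290.3 + 0.2634×210.7 + 0.2721×16.1 = 164.3077 per 1,000.
The Lowland District: 0.1137×20.3 + 0.1077×242.2 + 0.1138×422.5 + 0.1293×235.9 + 0.2634×304.1 + 0.2721×17.1 = 191.7214 per 1,000.
The crude rates (200.51 vs 189.54) would put the River Delta higher, but that reflects its age composition; once standardized to a common age structure, the Lowland District has the higher underlying rate.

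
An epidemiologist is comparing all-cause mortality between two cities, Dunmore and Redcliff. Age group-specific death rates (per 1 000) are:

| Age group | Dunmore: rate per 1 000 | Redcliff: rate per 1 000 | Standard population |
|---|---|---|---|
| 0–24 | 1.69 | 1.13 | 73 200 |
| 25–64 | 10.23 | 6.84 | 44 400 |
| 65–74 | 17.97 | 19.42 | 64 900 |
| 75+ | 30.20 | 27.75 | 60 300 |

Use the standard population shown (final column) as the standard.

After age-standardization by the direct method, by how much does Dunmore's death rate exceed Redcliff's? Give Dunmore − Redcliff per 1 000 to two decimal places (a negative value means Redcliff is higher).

Standard total = 242 800; weights = 0.3015, 0.1829, 0.2673, 0.2484.
Dunmore: 0.3015×1.69 + 0.1829×10.23 + 0.2673×17.97 + 0.2484×30.20 = 14.6838 per 1 000.
Redcliff: 0.3015×1.13 + 0.1829×6.84 + 0.2673×19.42 + 0.2484×27.75 = 13.6742 per 1 000.
Difference = 14.6838 − 13.6742 = 1.0096.

1.01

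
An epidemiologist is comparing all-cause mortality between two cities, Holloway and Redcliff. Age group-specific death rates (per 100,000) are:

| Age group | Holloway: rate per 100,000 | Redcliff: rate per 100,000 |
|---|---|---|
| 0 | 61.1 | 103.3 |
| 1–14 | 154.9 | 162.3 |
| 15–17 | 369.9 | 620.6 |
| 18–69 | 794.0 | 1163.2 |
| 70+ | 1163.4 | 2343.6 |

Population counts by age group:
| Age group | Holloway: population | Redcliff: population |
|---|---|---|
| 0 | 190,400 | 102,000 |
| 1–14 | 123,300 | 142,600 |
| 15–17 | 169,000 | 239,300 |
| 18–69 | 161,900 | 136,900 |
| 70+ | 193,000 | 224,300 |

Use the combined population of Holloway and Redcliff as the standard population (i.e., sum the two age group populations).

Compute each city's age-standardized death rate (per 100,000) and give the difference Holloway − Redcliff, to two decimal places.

Combined standard total = 1,682,700; weights = 0.1738, 0.1580, 0.2426, 0.1776, 0.2480.
Holloway: 0.1738×61.1 + 0.1580×154.9 + 0.2426×369.9 + 0.1776×794.0 + 0.2480×1163.4 = 554.3577 per 100,000.
Redcliff: 0.1738×103.3 + 0.1580×162.3 + 0.2426×620.6 + 0.1776×1163.2 + 0.2480×2343.6 = 981.9337 per 100,000.
Difference = 554.3577 − 981.9337 = -427.5760.

-427.58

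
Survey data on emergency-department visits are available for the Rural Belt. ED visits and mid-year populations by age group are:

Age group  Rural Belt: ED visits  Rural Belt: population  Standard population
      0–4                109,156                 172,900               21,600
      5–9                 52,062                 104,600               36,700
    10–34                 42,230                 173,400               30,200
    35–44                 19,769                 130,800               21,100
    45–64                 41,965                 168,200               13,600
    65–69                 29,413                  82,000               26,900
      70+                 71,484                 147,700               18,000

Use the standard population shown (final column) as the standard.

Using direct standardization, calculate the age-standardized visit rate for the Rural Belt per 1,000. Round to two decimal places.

Age-specific rates per 1,000 for the Rural Belt: 631.324, 497.725, 243.541, 151.139, 249.495, 358.695, 483.981.
Standard total = 168,100; weights = 0.1285, 0.2183, 0.1797, 0.1255, 0.0809, 0.1600, 0.1071.
Standardized rate: 0.1285×631.324 + 0.2183×497.725 + 0.1797×243.541 + 0.1255×151.139 + 0.0809×249.495 + 0.1600×358.695 + 0.1071×483.981 = 381.9201 per 1,000.

381.92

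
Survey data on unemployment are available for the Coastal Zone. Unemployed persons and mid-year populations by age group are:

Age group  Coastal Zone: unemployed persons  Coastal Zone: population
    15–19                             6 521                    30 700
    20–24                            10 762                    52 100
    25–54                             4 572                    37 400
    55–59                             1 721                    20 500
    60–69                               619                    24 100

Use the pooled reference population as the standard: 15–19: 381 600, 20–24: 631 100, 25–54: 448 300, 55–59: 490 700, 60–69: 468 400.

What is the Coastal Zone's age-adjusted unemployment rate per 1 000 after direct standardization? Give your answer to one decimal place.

132.0

Age-specific rates per 1 000 for the Coastal Zone: 212.410, 206.564, 122.246, 83.951, 25.685.
Standard total = 2 420 100; weights = 0.1577, 0.2608, 0.1852, 0.2028, 0.1935.
Standardized rate: 0.1577×212.410 + 0.2608×206.564 + 0.1852×122.246 + 0.2028×83.951 + 0.1935×25.685 = 131.9974 per 1 000.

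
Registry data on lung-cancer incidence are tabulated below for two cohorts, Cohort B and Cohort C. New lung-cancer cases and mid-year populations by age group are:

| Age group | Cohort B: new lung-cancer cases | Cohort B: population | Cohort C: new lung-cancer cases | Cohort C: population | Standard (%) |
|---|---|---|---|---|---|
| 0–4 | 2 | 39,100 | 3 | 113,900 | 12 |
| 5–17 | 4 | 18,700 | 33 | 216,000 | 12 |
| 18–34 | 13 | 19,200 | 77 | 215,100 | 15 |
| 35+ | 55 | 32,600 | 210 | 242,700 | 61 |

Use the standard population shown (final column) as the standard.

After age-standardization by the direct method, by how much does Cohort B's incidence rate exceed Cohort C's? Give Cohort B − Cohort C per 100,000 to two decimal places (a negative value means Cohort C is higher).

Age-specific rates per 100,000 for Cohort B: 5.12, 21.39, 67.71, 168.71.
For Cohort C: 2.63, 15.28, 35.80, 86.53.
Standard weights: 0.12, 0.12, 0.15, 0.61.
Cohort B: 0.1200×5.12 + 0.1200×21.39 + 0.1500×67.71 + 0.6100×168.71 = 116.2510 per 100,000.
Cohort C: 0.1200×2.63 + 0.1200×15.28 + 0.1500×35.80 + 0.6100×86.53 = 60.3002 per 100,000.
Difference = 116.2510 − 60.3002 = 55.9508.

55.95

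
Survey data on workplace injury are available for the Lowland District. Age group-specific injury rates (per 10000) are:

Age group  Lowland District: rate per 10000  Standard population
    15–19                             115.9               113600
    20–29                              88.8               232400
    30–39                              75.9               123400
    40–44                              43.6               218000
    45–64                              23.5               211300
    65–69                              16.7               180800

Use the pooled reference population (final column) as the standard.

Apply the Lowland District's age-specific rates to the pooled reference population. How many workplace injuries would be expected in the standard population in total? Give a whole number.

6066

Expected workplace injuries = Σ (standard pop × age-specific rate ÷ 10000)
= 113600×115.9/10000 + 232400×88.8/10000 + 123400×75.9/10000 + 218000×43.6/10000 + 211300×23.5/10000 + 180800×16.7/10000
= 1316.62 + 2063.71 + 936.61 + 950.48 + 496.56 + 301.94 = 6065.91.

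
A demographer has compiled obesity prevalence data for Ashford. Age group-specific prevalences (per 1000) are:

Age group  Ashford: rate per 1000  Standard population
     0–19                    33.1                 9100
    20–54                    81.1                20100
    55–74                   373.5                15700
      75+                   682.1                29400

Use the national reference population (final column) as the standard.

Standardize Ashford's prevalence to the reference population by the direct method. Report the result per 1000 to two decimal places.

Standard total = 74300; weights = 0.1225, 0.2705, 0.2113, 0.3957.
Standardized rate: 0.1225×33.1 + 0.2705×81.1 + 0.2113×373.5 + 0.3957×682.1 = 374.8184 per 1000.

374.82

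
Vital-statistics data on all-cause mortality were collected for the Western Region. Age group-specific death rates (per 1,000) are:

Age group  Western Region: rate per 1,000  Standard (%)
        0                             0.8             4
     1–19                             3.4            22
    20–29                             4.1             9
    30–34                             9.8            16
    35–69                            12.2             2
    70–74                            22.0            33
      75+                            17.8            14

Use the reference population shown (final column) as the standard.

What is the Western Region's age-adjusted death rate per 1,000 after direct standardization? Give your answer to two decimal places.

12.71

Standard weights: 0.04, 0.22, 0.09, 0.16, 0.02, 0.33, 0.14.
Standardized rate: 0.0400×0.8 + 0.2200×3.4 + 0.0900×4.1 + 0.1600×9.8 + 0.0200×12.2 + 0.3300×22.0 + 0.1400×17.8 = 12.7130 per 1,000.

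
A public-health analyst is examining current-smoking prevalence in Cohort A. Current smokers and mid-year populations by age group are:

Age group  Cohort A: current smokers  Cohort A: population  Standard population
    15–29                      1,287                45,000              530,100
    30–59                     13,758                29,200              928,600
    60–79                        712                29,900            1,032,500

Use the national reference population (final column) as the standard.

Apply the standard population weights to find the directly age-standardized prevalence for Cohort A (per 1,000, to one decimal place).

Age-specific rates per 1,000 for Cohort A: 28.600, 471.164, 23.813.
Standard total = 2,491,200; weights = 0.2128, 0.3728, 0.4145.
Standardized rate: 0.2128×28.600 + 0.3728×471.164 + 0.4145×23.813 = 191.5827 per 1,000.

191.6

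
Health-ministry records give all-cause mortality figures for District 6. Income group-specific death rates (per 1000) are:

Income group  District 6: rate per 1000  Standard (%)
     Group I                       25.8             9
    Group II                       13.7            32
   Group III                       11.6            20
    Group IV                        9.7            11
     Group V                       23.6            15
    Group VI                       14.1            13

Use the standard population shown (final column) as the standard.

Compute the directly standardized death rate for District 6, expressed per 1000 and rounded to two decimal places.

Standard weights: 0.09, 0.32, 0.20, 0.11, 0.15, 0.13.
Standardized rate: 0.0900×25.8 + 0.3200×13.7 + 0.2000×11.6 + 0.1100×9.7 + 0.1500×23.6 + 0.1300×14.1 = 15.4660 per 1000.

15.47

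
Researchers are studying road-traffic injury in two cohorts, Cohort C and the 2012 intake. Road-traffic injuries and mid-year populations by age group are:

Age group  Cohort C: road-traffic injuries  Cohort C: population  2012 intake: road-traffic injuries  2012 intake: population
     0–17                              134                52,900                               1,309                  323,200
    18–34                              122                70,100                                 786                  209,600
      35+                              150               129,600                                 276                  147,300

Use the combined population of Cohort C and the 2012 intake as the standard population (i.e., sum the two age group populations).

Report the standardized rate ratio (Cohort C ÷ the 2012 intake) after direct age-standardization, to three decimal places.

Age-specific rates per 100,000 for Cohort C: 253.31, 174.04, 115.74.
For the 2012 intake: 405.01, 375.00, 187.37.
Combined standard total = 932,700; weights = 0.4032, 0.2999, 0.2969.
Cohort C: 0.4032×253.31 + 0.2999×174.04 + 0.2969×115.74 = 188.6952 per 100,000.
The 2012 intake: 0.4032×405.01 + 0.2999×375.00 + 0.2969×187.37 = 331.3993 per 100,000.
Ratio = 188.6952 ÷ 331.3993 = 0.56939.

0.569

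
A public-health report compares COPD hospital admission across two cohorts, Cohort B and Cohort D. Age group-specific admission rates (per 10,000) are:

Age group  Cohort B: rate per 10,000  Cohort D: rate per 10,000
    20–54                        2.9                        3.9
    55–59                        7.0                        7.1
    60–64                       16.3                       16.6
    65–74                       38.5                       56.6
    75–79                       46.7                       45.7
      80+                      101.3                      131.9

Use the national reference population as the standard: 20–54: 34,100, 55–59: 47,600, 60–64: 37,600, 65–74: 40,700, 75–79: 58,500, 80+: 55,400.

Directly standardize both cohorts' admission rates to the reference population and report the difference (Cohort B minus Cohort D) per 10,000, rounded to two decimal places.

Standard total = 273,900; weights = 0.1245, 0.1738, 0.1373, 0.1486, 0.2136, 0.2023.
Cohort B: 0.1245×2.9 + 0.1738×7.0 + 0.1373×16.3 + 0.1486×38.5 + 0.2136×46.7 + 0.2023×101.3 = 39.9996 per 10,000.
Cohort D: 0.1245×3.9 + 0.1738×7.1 + 0.1373×16.6 + 0.1486×56.6 + 0.2136×45.7 + 0.2023×131.9 = 48.8479 per 10,000.
Difference = 39.9996 − 48.8479 = -8.8483.

-8.85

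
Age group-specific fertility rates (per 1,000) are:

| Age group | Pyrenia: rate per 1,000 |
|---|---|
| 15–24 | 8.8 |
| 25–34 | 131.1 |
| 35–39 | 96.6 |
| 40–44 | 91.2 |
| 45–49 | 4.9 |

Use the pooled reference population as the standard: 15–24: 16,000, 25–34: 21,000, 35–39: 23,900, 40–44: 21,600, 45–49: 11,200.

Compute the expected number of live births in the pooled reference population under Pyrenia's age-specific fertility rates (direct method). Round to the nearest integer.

7227

Expected live births = Σ (standard pop × age-specific rate ÷ 1,000)
= 16,000×8.8/1,000 + 21,000×131.1/1,000 + 23,900×96.6/1,000 + 21,600×91.2/1,000 + 11,200×4.9/1,000
= 140.80 + 2753.10 + 2308.74 + 1969.92 + 54.88 = 7227.44.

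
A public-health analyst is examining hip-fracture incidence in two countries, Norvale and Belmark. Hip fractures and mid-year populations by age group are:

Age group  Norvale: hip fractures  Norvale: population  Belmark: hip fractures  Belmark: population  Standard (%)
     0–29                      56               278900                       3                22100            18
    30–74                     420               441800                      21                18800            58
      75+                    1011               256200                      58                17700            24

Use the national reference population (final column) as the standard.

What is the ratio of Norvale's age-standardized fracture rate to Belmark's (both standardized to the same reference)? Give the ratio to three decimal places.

Age-specific rates per 100000 for Norvale: 20.08, 95.07, 394.61.
For Belmark: 13.57, 111.70, 327.68.
Standard weights: 0.18, 0.58, 0.24.
Norvale: 0.1800×20.08 + 0.5800×95.07 + 0.2400×394.61 = 153.4595 per 100000.
Belmark: 0.1800×13.57 + 0.5800×111.70 + 0.2400×327.68 = 145.8747 per 100000.
Ratio = 153.4595 ÷ 145.8747 = 1.05200.

1.052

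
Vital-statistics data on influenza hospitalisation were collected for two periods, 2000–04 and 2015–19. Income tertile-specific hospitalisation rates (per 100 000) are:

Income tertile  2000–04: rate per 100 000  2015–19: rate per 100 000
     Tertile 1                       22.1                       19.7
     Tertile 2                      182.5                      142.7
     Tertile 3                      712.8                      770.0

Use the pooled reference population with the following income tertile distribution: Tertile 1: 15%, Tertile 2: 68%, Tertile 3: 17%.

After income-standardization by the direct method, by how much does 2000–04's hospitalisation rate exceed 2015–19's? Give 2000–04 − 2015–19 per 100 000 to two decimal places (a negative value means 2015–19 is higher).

Standard weights: 0.15, 0.68, 0.17.
2000–04: 0.1500×22.1 + 0.6800×182.5 + 0.1700×712.8 = 248.5910 per 100 000.
2015–19: 0.1500×19.7 + 0.6800×142.7 + 0.1700×770.0 = 230.8910 per 100 000.
Difference = 248.5910 − 230.8910 = 17.7000.

17.70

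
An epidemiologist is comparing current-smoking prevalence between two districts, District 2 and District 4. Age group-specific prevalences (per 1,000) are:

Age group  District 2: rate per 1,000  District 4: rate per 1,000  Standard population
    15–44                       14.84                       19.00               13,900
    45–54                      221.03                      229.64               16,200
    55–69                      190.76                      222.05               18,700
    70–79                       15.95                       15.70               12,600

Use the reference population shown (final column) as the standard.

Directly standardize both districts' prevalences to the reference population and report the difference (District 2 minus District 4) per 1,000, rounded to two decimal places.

-12.69

Standard total = 61,400; weights = 0.2264, 0.2638, 0.3046, 0.2052.
District 2: 0.2264×14.84 + 0.2638×221.03 + 0.3046×190.76 + 0.2052×15.95 = 123.0479 per 1,000.
District 4: 0.2264×19.00 + 0.2638×229.64 + 0.3046×222.05 + 0.2052×15.70 = 135.7398 per 1,000.
Difference = 123.0479 − 135.7398 = -12.6918.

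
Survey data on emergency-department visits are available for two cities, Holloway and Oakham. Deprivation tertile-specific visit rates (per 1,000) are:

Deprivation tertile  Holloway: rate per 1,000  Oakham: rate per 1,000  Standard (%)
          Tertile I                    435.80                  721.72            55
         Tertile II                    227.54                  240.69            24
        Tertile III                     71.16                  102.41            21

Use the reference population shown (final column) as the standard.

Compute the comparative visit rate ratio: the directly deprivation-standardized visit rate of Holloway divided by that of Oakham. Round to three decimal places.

0.649

Standard weights: 0.55, 0.24, 0.21.
Holloway: 0.5500×435.80 + 0.2400×227.54 + 0.2100×71.16 = 309.2432 per 1,000.
Oakham: 0.5500×721.72 + 0.2400×240.69 + 0.2100×102.41 = 476.2177 per 1,000.
Ratio = 309.2432 ÷ 476.2177 = 0.64937.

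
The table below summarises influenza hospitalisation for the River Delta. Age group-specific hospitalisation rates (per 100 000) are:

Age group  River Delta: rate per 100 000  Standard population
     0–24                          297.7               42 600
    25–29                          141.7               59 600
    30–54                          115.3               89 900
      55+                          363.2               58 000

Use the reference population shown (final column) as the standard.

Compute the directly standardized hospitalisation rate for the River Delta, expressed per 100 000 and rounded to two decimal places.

Standard total = 250 100; weights = 0.1703, 0.2383, 0.3595, 0.2319.
Standardized rate: 0.1703×297.7 + 0.2383×141.7 + 0.3595×115.3 + 0.2319×363.2 = 210.1496 per 100 000.

210.15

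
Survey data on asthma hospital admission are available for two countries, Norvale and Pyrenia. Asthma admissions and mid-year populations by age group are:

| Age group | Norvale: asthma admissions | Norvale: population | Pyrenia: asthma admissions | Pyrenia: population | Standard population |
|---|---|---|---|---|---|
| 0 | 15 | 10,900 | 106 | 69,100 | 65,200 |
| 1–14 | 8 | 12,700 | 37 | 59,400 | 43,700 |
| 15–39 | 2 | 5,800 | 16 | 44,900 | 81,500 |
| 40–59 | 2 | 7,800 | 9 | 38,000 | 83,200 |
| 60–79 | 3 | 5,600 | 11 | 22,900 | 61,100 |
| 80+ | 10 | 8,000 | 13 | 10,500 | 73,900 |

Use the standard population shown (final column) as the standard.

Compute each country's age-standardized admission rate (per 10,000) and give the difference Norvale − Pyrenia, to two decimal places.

-0.12

Age-specific rates per 10,000 for Norvale: 13.76, 6.30, 3.45, 2.56, 5.36, 12.50.
For Pyrenia: 15.34, 6.23, 3.56, 2.37, 4.80, 12.38.
Standard total = 408,600; weights = 0.1596, 0.1070, 0.1995, 0.2036, 0.1495, 0.1809.
Norvale: 0.1596×13.76 + 0.1070×6.30 + 0.1995×3.45 + 0.2036×2.56 + 0.1495×5.36 + 0.1809×12.50 = 7.1414 per 10,000.
Pyrenia: 0.1596×15.34 + 0.1070×6.23 + 0.1995×3.56 + 0.2036×2.37 + 0.1495×4.80 + 0.1809×12.38 = 7.2646 per 10,000.
Difference = 7.1414 − 7.2646 = -0.1232.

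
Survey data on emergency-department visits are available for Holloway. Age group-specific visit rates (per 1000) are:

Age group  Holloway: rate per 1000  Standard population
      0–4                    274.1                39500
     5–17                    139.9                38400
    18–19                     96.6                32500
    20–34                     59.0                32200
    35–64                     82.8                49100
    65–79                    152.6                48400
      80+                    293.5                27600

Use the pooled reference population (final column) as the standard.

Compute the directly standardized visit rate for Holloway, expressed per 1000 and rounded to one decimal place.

Standard total = 267700; weights = 0.1476, 0.1434, 0.1214, 0.1203, 0.1834, 0.1808, 0.1031.
Standardized rate: 0.1476×274.1 + 0.1434×139.9 + 0.1214×96.6 + 0.1203×59.0 + 0.1834×82.8 + 0.1808×152.6 + 0.1031×293.5 = 152.3733 per 1000.

152.4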